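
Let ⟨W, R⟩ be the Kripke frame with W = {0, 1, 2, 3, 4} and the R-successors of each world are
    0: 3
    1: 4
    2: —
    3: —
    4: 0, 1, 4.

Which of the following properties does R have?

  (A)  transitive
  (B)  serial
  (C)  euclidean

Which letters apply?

none

(A) not transitive: 1 R 4 and 4 R 0 but not 1 R 0.
(B) not serial: 2 has no R-successor.
(C) not euclidean: 4 R 0 and 4 R 1 but not 0 R 1.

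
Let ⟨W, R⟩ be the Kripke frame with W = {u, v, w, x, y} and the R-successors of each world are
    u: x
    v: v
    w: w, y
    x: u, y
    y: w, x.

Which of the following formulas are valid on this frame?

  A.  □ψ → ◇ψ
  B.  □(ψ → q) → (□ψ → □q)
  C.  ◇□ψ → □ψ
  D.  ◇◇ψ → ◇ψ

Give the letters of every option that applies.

A, B

R is not transitive: u R x and x R u but not u R u.
R is not euclidean: x R u and x R y but not u R y.
R is serial: every world has an R-successor.
(A) □ψ → ◇ψ (axiom D) characterises the serial frames. R is serial — valid.
(B) □(ψ → q) → (□ψ → □q) is axiom K, valid on every Kripke frame — valid.
(C) the dual of axiom 5: valid iff R is euclidean. R is not euclidean — not valid.
(D) ◇◇ψ → ◇ψ (the dual of axiom 4) characterises the transitive frames. R is not transitive — not valid.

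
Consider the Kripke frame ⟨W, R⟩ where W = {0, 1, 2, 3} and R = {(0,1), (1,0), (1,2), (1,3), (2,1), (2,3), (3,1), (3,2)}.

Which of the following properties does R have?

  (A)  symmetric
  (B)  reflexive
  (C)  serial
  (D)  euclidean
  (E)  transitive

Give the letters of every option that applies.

(A) symmetric: every R-edge is matched by its reverse.
(B) not reflexive: not 0 R 0.
(C) serial: every world has an R-successor.
(D) not euclidean: 1 R 0 and 1 R 2 but not 0 R 2.
(E) not transitive: 0 R 1 and 1 R 0 but not 0 R 0.

A, C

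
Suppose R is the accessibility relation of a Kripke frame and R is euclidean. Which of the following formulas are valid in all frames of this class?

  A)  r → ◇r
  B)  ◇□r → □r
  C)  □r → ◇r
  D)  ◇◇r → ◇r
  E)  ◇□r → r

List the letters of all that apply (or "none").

(A) r → ◇r is the dual of axiom T; it is valid on a frame exactly when R is reflexive. Such an R need not be reflexive, so not valid.
(B) ◇□r → □r is the dual of axiom 5; it is valid on a frame exactly when R is euclidean. Every such R is euclidean, so valid.
(C) □r → ◇r is axiom D; it is valid on a frame exactly when R is serial. Such an R need not be serial, so not valid.
(D) ◇◇r → ◇r is the dual of axiom 4, which corresponds to transitivity. Such an R need not be transitive — not valid.
(E) ◇□r → r is the dual of axiom B, which corresponds to symmetry. Such an R need not be symmetric — not valid.

B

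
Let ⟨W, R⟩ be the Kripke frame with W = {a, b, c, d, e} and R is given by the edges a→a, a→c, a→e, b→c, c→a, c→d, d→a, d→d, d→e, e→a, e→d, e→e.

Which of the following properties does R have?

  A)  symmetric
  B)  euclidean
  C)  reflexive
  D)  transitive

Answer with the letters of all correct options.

(A) not symmetric: b R c but not c R b.
(B) not euclidean: a R c and a R e but not c R e.
(C) not reflexive: not b R b.
(D) not transitive: a R c and c R d but not a R d.

none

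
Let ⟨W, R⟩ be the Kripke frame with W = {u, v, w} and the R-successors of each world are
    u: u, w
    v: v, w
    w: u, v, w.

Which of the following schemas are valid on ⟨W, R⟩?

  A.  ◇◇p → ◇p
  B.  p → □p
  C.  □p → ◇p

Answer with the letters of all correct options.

C

R is not transitive: u R w and w R v but not u R v.
R is serial: every world has an R-successor.
R is not a subset of the identity: u R w with u ≠ w.
(A) ◇◇p → ◇p is the dual of axiom 4, which corresponds to transitivity. R is not transitive — not valid.
(B) p → □p is valid only on frames where every R-edge is a self-loop. Here R ⊄ identity — not valid.
(C) □p → ◇p is axiom D; it is valid on a frame exactly when R is serial. R is serial, so valid.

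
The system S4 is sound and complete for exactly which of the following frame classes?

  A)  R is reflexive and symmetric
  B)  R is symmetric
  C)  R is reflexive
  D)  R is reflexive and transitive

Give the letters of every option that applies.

D

(A) this class determines B (= KTB), not S4.
(B) this class determines KB, not S4.
(C) this class determines T (= KT), not S4.
(D) S4 is sound and complete for exactly this class.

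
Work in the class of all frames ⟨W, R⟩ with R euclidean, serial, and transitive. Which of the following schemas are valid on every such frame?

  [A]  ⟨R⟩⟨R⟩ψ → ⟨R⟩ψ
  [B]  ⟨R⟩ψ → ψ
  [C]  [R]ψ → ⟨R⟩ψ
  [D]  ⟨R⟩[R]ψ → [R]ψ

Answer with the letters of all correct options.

A, C, D

(A) ⟨R⟩⟨R⟩ψ → ⟨R⟩ψ is the dual of axiom 4, which corresponds to transitivity. Every such R is transitive — valid.
(B) ⟨R⟩ψ → ψ is valid only on frames where every R-edge is a self-loop. Such an R need not be a subset of the identity — not valid.
(C) [R]ψ → ⟨R⟩ψ (axiom D) characterises the serial frames. Every such R is serial — valid.
(D) ⟨R⟩[R]ψ → [R]ψ is the dual of axiom 5, which corresponds to the euclidean property. Every such R is euclidean — valid.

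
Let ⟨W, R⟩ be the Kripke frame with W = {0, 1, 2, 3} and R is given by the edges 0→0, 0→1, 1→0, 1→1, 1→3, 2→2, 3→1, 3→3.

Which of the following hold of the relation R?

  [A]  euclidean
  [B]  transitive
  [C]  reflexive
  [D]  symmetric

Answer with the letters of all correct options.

(A) not euclidean: 1 R 0 and 1 R 3 but not 0 R 3.
(B) not transitive: 0 R 1 and 1 R 3 but not 0 R 3.
(C) reflexive: each world relates to itself.
(D) symmetric: every R-edge is matched by its reverse.

C, D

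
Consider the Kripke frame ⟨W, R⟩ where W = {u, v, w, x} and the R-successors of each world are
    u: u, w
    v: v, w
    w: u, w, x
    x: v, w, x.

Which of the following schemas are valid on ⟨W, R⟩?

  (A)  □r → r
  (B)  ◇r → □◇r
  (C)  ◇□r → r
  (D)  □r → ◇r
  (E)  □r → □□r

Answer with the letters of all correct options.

A, D

R is reflexive: each world relates to itself.
R is not symmetric: v R w but not w R v.
R is not transitive: u R w and w R x but not u R x.
R is not euclidean: v R w and v R v but not w R v.
R is serial: every world has an R-successor.
(A) □r → r is axiom T, which corresponds to reflexivity. R is reflexive — valid.
(B) ◇r → □◇r is axiom 5, which corresponds to the euclidean property. R is not euclidean — not valid.
(C) ◇□r → r is the dual of axiom B, which corresponds to symmetry. R is not symmetric — not valid.
(D) □r → ◇r is axiom D, which corresponds to seriality. R is serial — valid.
(E) axiom 4: valid iff R is transitive. R is not transitive — not valid.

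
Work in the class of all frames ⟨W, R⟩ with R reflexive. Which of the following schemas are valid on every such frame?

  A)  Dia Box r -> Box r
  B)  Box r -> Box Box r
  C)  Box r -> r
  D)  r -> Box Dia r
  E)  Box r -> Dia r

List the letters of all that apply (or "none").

C, E

A reflexive relation is serial.
(A) Dia Box r -> Box r (the dual of axiom 5) characterises the euclidean frames. Such an R need not be euclidean — not valid.
(B) Box r -> Box Box r is axiom 4; it is valid on a frame exactly when R is transitive. Such an R need not be transitive, so not valid.
(C) Box r -> r is axiom T, which corresponds to reflexivity. Every such R is reflexive — valid.
(D) r -> Box Dia r is axiom B, which corresponds to symmetry. Such an R need not be symmetric — not valid.
(E) Box r -> Dia r is axiom D; it is valid on a frame exactly when R is serial. Every such R is serial, so valid.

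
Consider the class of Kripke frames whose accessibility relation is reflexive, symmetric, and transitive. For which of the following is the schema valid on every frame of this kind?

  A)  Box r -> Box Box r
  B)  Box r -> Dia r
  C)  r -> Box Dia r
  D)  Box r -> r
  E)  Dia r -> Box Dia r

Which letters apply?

A relation that is reflexive, symmetric, and transitive is also euclidean and serial.
(A) Box r -> Box Box r is axiom 4, which corresponds to transitivity. Every such R is transitive — valid.
(B) Box r -> Dia r is axiom D; it is valid on a frame exactly when R is serial. Every such R is serial, so valid.
(C) r -> Box Dia r (axiom B) characterises the symmetric frames. Every such R is symmetric — valid.
(D) Box r -> r is axiom T; it is valid on a frame exactly when R is reflexive. Every such R is reflexive, so valid.
(E) axiom 5: valid iff R is euclidean. Every such R is euclidean — valid.

A, B, C, D, E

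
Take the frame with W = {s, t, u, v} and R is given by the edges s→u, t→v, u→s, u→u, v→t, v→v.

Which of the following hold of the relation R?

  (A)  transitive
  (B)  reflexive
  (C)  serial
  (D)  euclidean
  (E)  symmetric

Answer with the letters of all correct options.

(A) not transitive: s R u and u R s but not s R s.
(B) not reflexive: not s R s.
(C) serial: every world has an R-successor.
(D) not euclidean: u R s and u R s but not s R s.
(E) symmetric: every R-edge is matched by its reverse.

C, E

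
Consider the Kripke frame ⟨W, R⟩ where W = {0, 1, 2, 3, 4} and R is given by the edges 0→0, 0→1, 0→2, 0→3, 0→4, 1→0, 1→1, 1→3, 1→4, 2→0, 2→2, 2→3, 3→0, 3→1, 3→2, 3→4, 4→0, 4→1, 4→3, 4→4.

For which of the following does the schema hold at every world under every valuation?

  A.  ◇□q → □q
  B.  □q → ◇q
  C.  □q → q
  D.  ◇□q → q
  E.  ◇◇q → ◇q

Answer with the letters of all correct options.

B, D

R is not reflexive: not 3 R 3.
R is symmetric: every R-edge is matched by its reverse.
R is not transitive: 1 R 0 and 0 R 2 but not 1 R 2.
R is not euclidean: 0 R 1 and 0 R 2 but not 1 R 2.
R is serial: every world has an R-successor.
(A) ◇□q → □q is the dual of axiom 5; it is valid on a frame exactly when R is euclidean. R is not euclidean, so not valid.
(B) □q → ◇q (axiom D) characterises the serial frames. R is serial — valid.
(C) □q → q is axiom T; it is valid on a frame exactly when R is reflexive. R is not reflexive, so not valid.
(D) the dual of axiom B: valid iff R is symmetric. R is symmetric — valid.
(E) ◇◇q → ◇q is the dual of axiom 4, which corresponds to transitivity. R is not transitive — not valid.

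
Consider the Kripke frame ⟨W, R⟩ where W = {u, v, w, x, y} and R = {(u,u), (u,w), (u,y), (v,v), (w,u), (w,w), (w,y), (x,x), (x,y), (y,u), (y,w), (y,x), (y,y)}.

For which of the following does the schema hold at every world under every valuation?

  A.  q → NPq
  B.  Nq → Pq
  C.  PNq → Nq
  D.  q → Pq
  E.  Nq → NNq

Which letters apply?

A, B, D

R is reflexive: each world relates to itself.
R is symmetric: every R-edge is matched by its reverse.
R is not transitive: u R y and y R x but not u R x.
R is not euclidean: y R u and y R x but not u R x.
R is serial: every world has an R-successor.
(A) axiom B: valid iff R is symmetric. R is symmetric — valid.
(B) Nq → Pq is axiom D, which corresponds to seriality. R is serial — valid.
(C) PNq → Nq is the dual of axiom 5, which corresponds to the euclidean property. R is not euclidean — not valid.
(D) q → Pq (the dual of axiom T) characterises the reflexive frames. R is reflexive — valid.
(E) axiom 4: valid iff R is transitive. R is not transitive — not valid.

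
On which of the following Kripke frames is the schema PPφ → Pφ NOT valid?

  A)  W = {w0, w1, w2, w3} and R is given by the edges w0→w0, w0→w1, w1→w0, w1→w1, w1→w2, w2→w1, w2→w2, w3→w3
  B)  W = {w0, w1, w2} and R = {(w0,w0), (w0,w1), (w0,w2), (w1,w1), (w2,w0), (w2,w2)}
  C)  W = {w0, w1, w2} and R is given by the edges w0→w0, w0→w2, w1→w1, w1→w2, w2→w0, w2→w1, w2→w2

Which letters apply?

The schema PPφ → Pφ is the dual of axiom 4; it is valid on a frame iff R is transitive.
(A) R is not transitive (w0 R w1 and w1 R w2 but not w0 R w2), so the schema fails here.
(B) R is not transitive (w2 R w0 and w0 R w1 but not w2 R w1), so the schema fails here.
(C) R is not transitive (w0 R w2 and w2 R w1 but not w0 R w1), so the schema fails here.

A, B, C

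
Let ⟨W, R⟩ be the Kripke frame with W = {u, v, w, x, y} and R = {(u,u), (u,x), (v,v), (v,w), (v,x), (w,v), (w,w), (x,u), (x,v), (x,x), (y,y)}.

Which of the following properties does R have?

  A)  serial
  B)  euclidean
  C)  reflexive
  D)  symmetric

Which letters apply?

(A) serial: every world has an R-successor.
(B) not euclidean: v R w and v R x but not w R x.
(C) reflexive: each world relates to itself.
(D) symmetric: every R-edge is matched by its reverse.

A, C, D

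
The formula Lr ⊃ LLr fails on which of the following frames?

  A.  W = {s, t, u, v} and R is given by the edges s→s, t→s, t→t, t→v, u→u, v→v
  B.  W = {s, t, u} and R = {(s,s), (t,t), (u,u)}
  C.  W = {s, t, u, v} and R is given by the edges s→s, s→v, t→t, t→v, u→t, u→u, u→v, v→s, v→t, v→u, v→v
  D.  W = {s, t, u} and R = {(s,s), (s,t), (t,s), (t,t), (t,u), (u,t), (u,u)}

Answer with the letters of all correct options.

C, D

The schema Lr ⊃ LLr is axiom 4; it is valid on a frame iff R is transitive.
(A) R is transitive (R is closed under composition), so the schema is valid here.
(B) R is transitive (R is closed under composition), so the schema is valid here.
(C) R is not transitive (s R v and v R t but not s R t), so the schema fails here.
(D) R is not transitive (s R t and t R u but not s R u), so the schema fails here.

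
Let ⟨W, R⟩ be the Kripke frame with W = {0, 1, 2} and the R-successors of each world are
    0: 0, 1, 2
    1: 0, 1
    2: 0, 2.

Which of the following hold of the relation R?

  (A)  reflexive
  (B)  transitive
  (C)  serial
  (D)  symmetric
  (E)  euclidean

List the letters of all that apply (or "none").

A, C, D

(A) reflexive: each world relates to itself.
(B) not transitive: 1 R 0 and 0 R 2 but not 1 R 2.
(C) serial: every world has an R-successor.
(D) symmetric: every R-edge is matched by its reverse.
(E) not euclidean: 0 R 1 and 0 R 2 but not 1 R 2.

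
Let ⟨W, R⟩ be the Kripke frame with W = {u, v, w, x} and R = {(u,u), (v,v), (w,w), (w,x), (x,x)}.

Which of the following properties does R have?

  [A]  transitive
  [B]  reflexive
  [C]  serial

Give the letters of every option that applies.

A, B, C

(A) transitive: R is closed under composition.
(B) reflexive: each world relates to itself.
(C) serial: every world has an R-successor.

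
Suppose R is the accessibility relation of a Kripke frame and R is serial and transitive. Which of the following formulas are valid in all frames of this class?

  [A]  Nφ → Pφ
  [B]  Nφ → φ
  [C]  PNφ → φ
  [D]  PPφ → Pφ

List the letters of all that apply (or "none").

A, D

(A) Nφ → Pφ (axiom D) characterises the serial frames. Every such R is serial — valid.
(B) axiom T: valid iff R is reflexive. Such an R need not be reflexive — not valid.
(C) PNφ → φ is the dual of axiom B; it is valid on a frame exactly when R is symmetric. Such an R need not be symmetric, so not valid.
(D) the dual of axiom 4: valid iff R is transitive. Every such R is transitive — valid.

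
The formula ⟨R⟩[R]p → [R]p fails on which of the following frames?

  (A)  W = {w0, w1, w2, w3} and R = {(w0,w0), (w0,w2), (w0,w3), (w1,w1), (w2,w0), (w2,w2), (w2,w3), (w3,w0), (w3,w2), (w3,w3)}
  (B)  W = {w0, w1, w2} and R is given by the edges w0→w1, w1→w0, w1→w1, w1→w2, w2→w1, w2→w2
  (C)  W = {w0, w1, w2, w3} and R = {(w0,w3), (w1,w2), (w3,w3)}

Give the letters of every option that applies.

The schema ⟨R⟩[R]p → [R]p is the dual of axiom 5; it is valid on a frame iff R is euclidean.
(A) R is euclidean (any two R-successors of the same world are R-related), so the schema is valid here.
(B) R is not euclidean (w1 R w0 and w1 R w2 but not w0 R w2), so the schema fails here.
(C) R is not euclidean (w1 R w2 and w1 R w2 but not w2 R w2), so the schema fails here.

B, C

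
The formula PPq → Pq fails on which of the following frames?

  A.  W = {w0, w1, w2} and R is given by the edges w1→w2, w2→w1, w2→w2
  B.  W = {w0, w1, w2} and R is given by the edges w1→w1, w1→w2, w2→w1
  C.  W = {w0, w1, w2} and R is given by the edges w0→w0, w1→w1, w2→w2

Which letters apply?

A, B

The schema PPq → Pq is the dual of axiom 4; it is valid on a frame iff R is transitive.
(A) R is not transitive (w1 R w2 and w2 R w1 but not w1 R w1), so the schema fails here.
(B) R is not transitive (w2 R w1 and w1 R w2 but not w2 R w2), so the schema fails here.
(C) R is transitive (R is closed under composition), so the schema is valid here.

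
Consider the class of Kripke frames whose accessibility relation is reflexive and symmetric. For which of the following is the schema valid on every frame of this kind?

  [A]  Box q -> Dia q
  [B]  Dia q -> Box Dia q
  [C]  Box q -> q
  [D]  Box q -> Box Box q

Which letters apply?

Reflexive relations are serial.
(A) Box q -> Dia q is axiom D, which corresponds to seriality. Every such R is serial — valid.
(B) Dia q -> Box Dia q is axiom 5, which corresponds to the euclidean property. Such an R need not be euclidean — not valid.
(C) Box q -> q is axiom T, which corresponds to reflexivity. Every such R is reflexive — valid.
(D) Box q -> Box Box q is axiom 4; it is valid on a frame exactly when R is transitive. Such an R need not be transitive, so not valid.

A, C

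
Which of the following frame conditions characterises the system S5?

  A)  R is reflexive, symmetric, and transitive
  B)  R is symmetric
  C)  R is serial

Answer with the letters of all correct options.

A

(A) S5 is sound and complete for exactly this class.
(B) this class determines KB, not S5.
(C) this class determines D, not S5.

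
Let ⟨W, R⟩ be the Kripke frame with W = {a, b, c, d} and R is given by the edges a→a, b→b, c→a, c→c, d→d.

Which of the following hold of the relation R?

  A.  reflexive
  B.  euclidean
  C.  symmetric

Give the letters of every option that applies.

(A) reflexive: each world relates to itself.
(B) not euclidean: c R a and c R c but not a R c.
(C) not symmetric: c R a but not a R c.

A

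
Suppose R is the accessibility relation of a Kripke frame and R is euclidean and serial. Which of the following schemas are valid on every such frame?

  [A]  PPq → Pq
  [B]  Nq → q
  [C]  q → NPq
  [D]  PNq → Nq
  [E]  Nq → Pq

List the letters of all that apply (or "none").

D, E

(A) PPq → Pq is the dual of axiom 4, which corresponds to transitivity. Such an R need not be transitive — not valid.
(B) Nq → q (axiom T) characterises the reflexive frames. Such an R need not be reflexive — not valid.
(C) q → NPq is axiom B, which corresponds to symmetry. Such an R need not be symmetric — not valid.
(D) PNq → Nq is the dual of axiom 5, which corresponds to the euclidean property. Every such R is euclidean — valid.
(E) Nq → Pq is axiom D; it is valid on a frame exactly when R is serial. Every such R is serial, so valid.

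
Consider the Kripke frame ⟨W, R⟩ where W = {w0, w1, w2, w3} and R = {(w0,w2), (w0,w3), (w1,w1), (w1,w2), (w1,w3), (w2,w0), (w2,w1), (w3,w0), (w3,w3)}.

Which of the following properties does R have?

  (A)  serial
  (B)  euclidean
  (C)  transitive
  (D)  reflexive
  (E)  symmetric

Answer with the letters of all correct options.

A

(A) serial: every world has an R-successor.
(B) not euclidean: w0 R w2 and w0 R w3 but not w2 R w3.
(C) not transitive: w0 R w2 and w2 R w0 but not w0 R w0.
(D) not reflexive: not w0 R w0.
(E) not symmetric: w1 R w3 but not w3 R w1.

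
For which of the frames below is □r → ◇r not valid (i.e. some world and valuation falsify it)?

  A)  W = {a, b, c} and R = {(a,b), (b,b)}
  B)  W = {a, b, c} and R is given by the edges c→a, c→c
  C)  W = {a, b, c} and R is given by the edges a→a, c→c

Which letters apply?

The schema □r → ◇r is axiom D; it is valid on a frame iff R is serial.
(A) R is not serial (c has no R-successor), so the schema fails here.
(B) R is not serial (a has no R-successor), so the schema fails here.
(C) R is not serial (b has no R-successor), so the schema fails here.

A, B, C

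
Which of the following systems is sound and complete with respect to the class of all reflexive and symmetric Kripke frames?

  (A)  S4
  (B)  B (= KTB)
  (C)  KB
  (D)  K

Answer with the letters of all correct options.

(A) S4 is determined by the class of reflexive and transitive frames.
(B) B (= KTB) is determined by exactly this class.
(C) KB is determined by the class of symmetric frames.
(D) K is determined by the class of arbitrary frames.

B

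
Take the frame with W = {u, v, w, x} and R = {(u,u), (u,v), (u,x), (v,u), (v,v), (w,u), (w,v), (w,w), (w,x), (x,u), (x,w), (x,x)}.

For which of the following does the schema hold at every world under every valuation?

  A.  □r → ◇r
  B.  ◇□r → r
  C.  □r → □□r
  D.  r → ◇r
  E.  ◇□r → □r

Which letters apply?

R is reflexive: each world relates to itself.
R is not symmetric: w R u but not u R w.
R is not transitive: u R x and x R w but not u R w.
R is not euclidean: u R v and u R x but not v R x.
R is serial: every world has an R-successor.
(A) □r → ◇r is axiom D, which corresponds to seriality. R is serial — valid.
(B) ◇□r → r is the dual of axiom B; it is valid on a frame exactly when R is symmetric. R is not symmetric, so not valid.
(C) □r → □□r is axiom 4; it is valid on a frame exactly when R is transitive. R is not transitive, so not valid.
(D) r → ◇r (the dual of axiom T) characterises the reflexive frames. R is reflexive — valid.
(E) the dual of axiom 5: valid iff R is euclidean. R is not euclidean — not valid.

A, D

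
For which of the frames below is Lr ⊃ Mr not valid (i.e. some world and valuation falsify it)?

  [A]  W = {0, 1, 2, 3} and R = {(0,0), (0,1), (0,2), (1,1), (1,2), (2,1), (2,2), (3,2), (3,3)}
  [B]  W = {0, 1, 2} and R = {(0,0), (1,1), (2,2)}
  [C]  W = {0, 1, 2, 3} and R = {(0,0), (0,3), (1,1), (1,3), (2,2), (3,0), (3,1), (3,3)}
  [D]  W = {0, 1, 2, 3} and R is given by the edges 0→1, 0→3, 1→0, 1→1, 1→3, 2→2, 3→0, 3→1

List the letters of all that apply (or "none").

The schema Lr ⊃ Mr is axiom D; it is valid on a frame iff R is serial.
(A) R is serial (every world has an R-successor), so the schema is valid here.
(B) R is serial (every world has an R-successor), so the schema is valid here.
(C) R is serial (every world has an R-successor), so the schema is valid here.
(D) R is serial (every world has an R-successor), so the schema is valid here.

none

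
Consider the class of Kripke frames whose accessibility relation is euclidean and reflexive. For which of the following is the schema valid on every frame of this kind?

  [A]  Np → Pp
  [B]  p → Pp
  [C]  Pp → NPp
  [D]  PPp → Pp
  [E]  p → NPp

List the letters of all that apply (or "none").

A, B, C, D, E

A reflexive euclidean relation is also symmetric (from wRw and wRv the euclidean condition gives vRw) and hence transitive; it is an equivalence relation.
(A) Np → Pp is axiom D; it is valid on a frame exactly when R is serial. Every such R is serial, so valid.
(B) the dual of axiom T: valid iff R is reflexive. Every such R is reflexive — valid.
(C) Pp → NPp (axiom 5) characterises the euclidean frames. Every such R is euclidean — valid.
(D) PPp → Pp is the dual of axiom 4; it is valid on a frame exactly when R is transitive. Every such R is transitive, so valid.
(E) p → NPp is axiom B, which corresponds to symmetry. Every such R is symmetric — valid.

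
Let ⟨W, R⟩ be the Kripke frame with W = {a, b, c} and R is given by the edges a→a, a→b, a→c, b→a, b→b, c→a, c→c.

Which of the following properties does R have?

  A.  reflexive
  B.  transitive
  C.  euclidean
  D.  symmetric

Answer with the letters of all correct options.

(A) reflexive: each world relates to itself.
(B) not transitive: b R a and a R c but not b R c.
(C) not euclidean: a R b and a R c but not b R c.
(D) symmetric: every R-edge is matched by its reverse.

A, D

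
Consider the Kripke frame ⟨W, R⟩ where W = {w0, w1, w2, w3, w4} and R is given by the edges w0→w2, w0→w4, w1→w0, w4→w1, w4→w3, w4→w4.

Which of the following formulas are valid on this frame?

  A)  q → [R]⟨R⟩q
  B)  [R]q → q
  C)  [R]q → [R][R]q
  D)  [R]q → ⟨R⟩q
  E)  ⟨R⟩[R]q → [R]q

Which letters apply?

none

R is not reflexive: not w0 R w0.
R is not symmetric: w0 R w2 but not w2 R w0.
R is not transitive: w0 R w4 and w4 R w1 but not w0 R w1.
R is not euclidean: w0 R w2 and w0 R w4 but not w2 R w4.
R is not serial: w2 has no R-successor.
(A) q → [R]⟨R⟩q (axiom B) characterises the symmetric frames. R is not symmetric — not valid.
(B) axiom T: valid iff R is reflexive. R is not reflexive — not valid.
(C) [R]q → [R][R]q (axiom 4) characterises the transitive frames. R is not transitive — not valid.
(D) [R]q → ⟨R⟩q (axiom D) characterises the serial frames. R is not serial — not valid.
(E) the dual of axiom 5: valid iff R is euclidean. R is not euclidean — not valid.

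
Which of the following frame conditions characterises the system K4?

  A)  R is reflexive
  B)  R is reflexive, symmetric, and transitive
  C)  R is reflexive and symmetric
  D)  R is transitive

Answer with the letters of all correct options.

D

(A) this class determines T (= KT), not K4.
(B) this class determines S5, not K4.
(C) this class determines B (= KTB), not K4.
(D) K4 is sound and complete for exactly this class.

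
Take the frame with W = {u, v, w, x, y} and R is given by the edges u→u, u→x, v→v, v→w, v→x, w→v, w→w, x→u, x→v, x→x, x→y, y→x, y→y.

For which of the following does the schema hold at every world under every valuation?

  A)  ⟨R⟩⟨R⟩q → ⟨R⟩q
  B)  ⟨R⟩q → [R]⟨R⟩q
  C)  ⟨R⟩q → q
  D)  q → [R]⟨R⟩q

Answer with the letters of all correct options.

R is symmetric: every R-edge is matched by its reverse.
R is not transitive: u R x and x R v but not u R v.
R is not euclidean: v R w and v R x but not w R x.
R is not a subset of the identity: u R x with u ≠ x.
(A) the dual of axiom 4: valid iff R is transitive. R is not transitive — not valid.
(B) axiom 5: valid iff R is euclidean. R is not euclidean — not valid.
(C) ⟨R⟩q → q is valid only on frames where every R-edge is a self-loop. Here R ⊄ identity — not valid.
(D) q → [R]⟨R⟩q is axiom B; it is valid on a frame exactly when R is symmetric. R is symmetric, so valid.

D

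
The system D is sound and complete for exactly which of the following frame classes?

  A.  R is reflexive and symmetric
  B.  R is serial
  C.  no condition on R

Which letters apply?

B

(A) this class determines B (= KTB), not D.
(B) D is sound and complete for exactly this class.
(C) this class determines K, not D.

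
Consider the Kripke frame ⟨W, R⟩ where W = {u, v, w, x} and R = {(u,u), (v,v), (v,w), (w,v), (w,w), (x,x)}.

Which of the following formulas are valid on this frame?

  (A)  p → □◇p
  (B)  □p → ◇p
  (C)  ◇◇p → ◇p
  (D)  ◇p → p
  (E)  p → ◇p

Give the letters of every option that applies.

R is reflexive: each world relates to itself.
R is symmetric: every R-edge is matched by its reverse.
R is transitive: R is closed under composition.
R is serial: every world has an R-successor.
R is not a subset of the identity: v R w with v ≠ w.
(A) p → □◇p is axiom B, which corresponds to symmetry. R is symmetric — valid.
(B) □p → ◇p is axiom D, which corresponds to seriality. R is serial — valid.
(C) ◇◇p → ◇p (the dual of axiom 4) characterises the transitive frames. R is transitive — valid.
(D) ◇p → p (the converse of T) corresponds to R being a subset of the identity. Here R ⊄ identity, so not valid.
(E) p → ◇p (the dual of axiom T) characterises the reflexive frames. R is reflexive — valid.

A, B, C, E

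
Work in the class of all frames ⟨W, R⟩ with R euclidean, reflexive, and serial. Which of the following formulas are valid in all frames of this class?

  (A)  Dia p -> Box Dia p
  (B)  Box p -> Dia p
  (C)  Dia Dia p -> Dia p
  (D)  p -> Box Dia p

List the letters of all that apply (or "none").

A relation that is euclidean, reflexive, and serial is also symmetric and transitive.
(A) Dia p -> Box Dia p is axiom 5, which corresponds to the euclidean property. Every such R is euclidean — valid.
(B) Box p -> Dia p is axiom D; it is valid on a frame exactly when R is serial. Every such R is serial, so valid.
(C) the dual of axiom 4: valid iff R is transitive. Every such R is transitive — valid.
(D) p -> Box Dia p is axiom B, which corresponds to symmetry. Every such R is symmetric — valid.

A, B, C, D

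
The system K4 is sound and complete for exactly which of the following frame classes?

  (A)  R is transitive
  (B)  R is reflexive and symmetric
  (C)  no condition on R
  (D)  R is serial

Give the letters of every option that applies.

A

(A) K4 is sound and complete for exactly this class.
(B) this class determines B (= KTB), not K4.
(C) this class determines K, not K4.
(D) this class determines D, not K4.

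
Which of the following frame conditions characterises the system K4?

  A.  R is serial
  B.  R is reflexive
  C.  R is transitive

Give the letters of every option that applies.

C

(A) this class determines D, not K4.
(B) this class determines T (= KT), not K4.
(C) K4 is sound and complete for exactly this class.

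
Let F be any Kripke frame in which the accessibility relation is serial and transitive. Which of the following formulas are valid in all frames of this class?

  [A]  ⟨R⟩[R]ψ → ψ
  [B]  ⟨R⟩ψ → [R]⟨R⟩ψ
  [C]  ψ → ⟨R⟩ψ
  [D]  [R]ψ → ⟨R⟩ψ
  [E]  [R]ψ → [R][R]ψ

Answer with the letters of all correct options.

D, E

(A) the dual of axiom B: valid iff R is symmetric. Such an R need not be symmetric — not valid.
(B) axiom 5: valid iff R is euclidean. Such an R need not be euclidean — not valid.
(C) ψ → ⟨R⟩ψ (the dual of axiom T) characterises the reflexive frames. Such an R need not be reflexive — not valid.
(D) [R]ψ → ⟨R⟩ψ (axiom D) characterises the serial frames. Every such R is serial — valid.
(E) axiom 4: valid iff R is transitive. Every such R is transitive — valid.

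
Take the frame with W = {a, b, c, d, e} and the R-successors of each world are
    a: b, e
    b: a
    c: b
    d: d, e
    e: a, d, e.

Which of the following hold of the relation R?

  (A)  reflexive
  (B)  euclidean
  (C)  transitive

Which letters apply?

(A) not reflexive: not a R a.
(B) not euclidean: a R b and a R e but not b R e.
(C) not transitive: a R b and b R a but not a R a.

none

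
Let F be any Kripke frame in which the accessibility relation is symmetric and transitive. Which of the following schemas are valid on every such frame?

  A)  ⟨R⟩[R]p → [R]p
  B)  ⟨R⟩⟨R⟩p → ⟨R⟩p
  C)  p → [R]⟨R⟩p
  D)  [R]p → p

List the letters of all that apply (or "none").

A, B, C

A symmetric transitive relation is euclidean (uRv and uRw give vRu by symmetry, then vRw by transitivity).
(A) ⟨R⟩[R]p → [R]p (the dual of axiom 5) characterises the euclidean frames. Every such R is euclidean — valid.
(B) the dual of axiom 4: valid iff R is transitive. Every such R is transitive — valid.
(C) p → [R]⟨R⟩p is axiom B, which corresponds to symmetry. Every such R is symmetric — valid.
(D) axiom T: valid iff R is reflexive. Such an R need not be reflexive — not valid.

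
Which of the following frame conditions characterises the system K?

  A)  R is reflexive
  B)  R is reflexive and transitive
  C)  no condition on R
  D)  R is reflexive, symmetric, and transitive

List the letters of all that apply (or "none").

C

(A) this class determines T (= KT), not K.
(B) this class determines S4, not K.
(C) K is sound and complete for exactly this class.
(D) this class determines S5, not K.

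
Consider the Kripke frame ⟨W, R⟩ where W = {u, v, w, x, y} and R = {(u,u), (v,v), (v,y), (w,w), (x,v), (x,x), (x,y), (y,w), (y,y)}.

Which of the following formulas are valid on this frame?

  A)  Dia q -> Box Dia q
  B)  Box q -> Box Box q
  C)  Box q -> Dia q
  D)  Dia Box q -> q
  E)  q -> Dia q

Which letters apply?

R is reflexive: each world relates to itself.
R is not symmetric: v R y but not y R v.
R is not transitive: v R y and y R w but not v R w.
R is not euclidean: v R y and v R v but not y R v.
R is serial: every world has an R-successor.
(A) Dia q -> Box Dia q is axiom 5; it is valid on a frame exactly when R is euclidean. R is not euclidean, so not valid.
(B) Box q -> Box Box q is axiom 4, which corresponds to transitivity. R is not transitive — not valid.
(C) Box q -> Dia q (axiom D) characterises the serial frames. R is serial — valid.
(D) Dia Box q -> q is the dual of axiom B; it is valid on a frame exactly when R is symmetric. R is not symmetric, so not valid.
(E) q -> Dia q is the dual of axiom T, which corresponds to reflexivity. R is reflexive — valid.

C, E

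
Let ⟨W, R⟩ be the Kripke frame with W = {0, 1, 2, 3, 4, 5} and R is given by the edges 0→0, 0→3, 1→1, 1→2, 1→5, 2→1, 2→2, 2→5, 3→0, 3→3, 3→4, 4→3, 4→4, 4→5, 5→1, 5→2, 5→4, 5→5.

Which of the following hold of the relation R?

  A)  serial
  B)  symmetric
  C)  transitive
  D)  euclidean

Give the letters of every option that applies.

(A) serial: every world has an R-successor.
(B) symmetric: every R-edge is matched by its reverse.
(C) not transitive: 0 R 3 and 3 R 4 but not 0 R 4.
(D) not euclidean: 3 R 0 and 3 R 4 but not 0 R 4.

A, B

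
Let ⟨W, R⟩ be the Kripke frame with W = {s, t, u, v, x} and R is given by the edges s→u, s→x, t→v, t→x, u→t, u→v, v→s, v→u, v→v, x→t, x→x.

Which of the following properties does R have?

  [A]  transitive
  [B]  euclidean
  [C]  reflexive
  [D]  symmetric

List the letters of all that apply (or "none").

(A) not transitive: s R u and u R t but not s R t.
(B) not euclidean: s R u and s R x but not u R x.
(C) not reflexive: not s R s.
(D) not symmetric: s R u but not u R s.

none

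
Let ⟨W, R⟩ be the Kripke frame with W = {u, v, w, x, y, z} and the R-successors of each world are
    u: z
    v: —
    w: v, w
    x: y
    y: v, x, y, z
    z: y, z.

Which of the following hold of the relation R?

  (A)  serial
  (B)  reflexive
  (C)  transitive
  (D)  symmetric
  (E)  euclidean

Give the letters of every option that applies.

none

(A) not serial: v has no R-successor.
(B) not reflexive: not u R u.
(C) not transitive: u R z and z R y but not u R y.
(D) not symmetric: u R z but not z R u.
(E) not euclidean: w R v and w R w but not v R w.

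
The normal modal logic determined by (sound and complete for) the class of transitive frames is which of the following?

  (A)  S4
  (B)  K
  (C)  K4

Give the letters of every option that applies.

C

(A) S4 is determined by the class of reflexive and transitive frames.
(B) K is determined by the class of arbitrary frames.
(C) K4 is determined by exactly this class.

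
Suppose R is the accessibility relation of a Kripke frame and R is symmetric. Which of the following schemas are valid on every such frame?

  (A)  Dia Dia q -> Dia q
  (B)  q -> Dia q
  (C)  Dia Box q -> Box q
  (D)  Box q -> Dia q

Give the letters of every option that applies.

(A) Dia Dia q -> Dia q (the dual of axiom 4) characterises the transitive frames. Such an R need not be transitive — not valid.
(B) q -> Dia q is the dual of axiom T, which corresponds to reflexivity. Such an R need not be reflexive — not valid.
(C) Dia Box q -> Box q is the dual of axiom 5; it is valid on a frame exactly when R is euclidean. Such an R need not be euclidean, so not valid.
(D) Box q -> Dia q (axiom D) characterises the serial frames. Such an R need not be serial — not valid.

none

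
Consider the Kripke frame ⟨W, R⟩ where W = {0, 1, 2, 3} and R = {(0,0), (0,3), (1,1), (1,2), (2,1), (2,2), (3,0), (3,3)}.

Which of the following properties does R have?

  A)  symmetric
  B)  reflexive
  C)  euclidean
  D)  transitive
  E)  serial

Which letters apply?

A, B, C, D, E

(A) symmetric: every R-edge is matched by its reverse.
(B) reflexive: each world relates to itself.
(C) euclidean: any two R-successors of the same world are R-related.
(D) transitive: R is closed under composition.
(E) serial: every world has an R-successor.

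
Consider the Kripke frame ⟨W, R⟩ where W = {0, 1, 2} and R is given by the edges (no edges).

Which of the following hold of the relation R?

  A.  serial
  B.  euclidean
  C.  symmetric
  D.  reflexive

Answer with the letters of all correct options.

(A) not serial: 0 has no R-successor.
(B) euclidean: any two R-successors of the same world are R-related.
(C) symmetric: every R-edge is matched by its reverse.
(D) not reflexive: not 0 R 0.

B, C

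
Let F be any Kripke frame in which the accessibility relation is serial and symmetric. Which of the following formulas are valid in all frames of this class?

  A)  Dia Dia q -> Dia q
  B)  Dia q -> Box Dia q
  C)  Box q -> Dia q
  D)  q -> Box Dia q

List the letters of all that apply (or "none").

C, D

(A) Dia Dia q -> Dia q is the dual of axiom 4; it is valid on a frame exactly when R is transitive. Such an R need not be transitive, so not valid.
(B) Dia q -> Box Dia q is axiom 5; it is valid on a frame exactly when R is euclidean. Such an R need not be euclidean, so not valid.
(C) Box q -> Dia q is axiom D, which corresponds to seriality. Every such R is serial — valid.
(D) q -> Box Dia q is axiom B, which corresponds to symmetry. Every such R is symmetric — valid.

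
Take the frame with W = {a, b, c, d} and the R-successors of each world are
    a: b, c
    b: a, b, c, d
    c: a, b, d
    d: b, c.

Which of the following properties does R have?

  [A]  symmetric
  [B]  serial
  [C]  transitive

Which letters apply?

(A) symmetric: every R-edge is matched by its reverse.
(B) serial: every world has an R-successor.
(C) not transitive: a R b and b R a but not a R a.

A, B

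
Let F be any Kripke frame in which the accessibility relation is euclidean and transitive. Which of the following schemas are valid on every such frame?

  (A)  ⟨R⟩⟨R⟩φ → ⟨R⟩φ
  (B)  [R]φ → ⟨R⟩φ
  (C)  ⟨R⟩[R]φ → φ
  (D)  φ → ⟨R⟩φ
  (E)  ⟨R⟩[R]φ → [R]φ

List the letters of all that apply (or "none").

(A) the dual of axiom 4: valid iff R is transitive. Every such R is transitive — valid.
(B) [R]φ → ⟨R⟩φ (axiom D) characterises the serial frames. Such an R need not be serial — not valid.
(C) ⟨R⟩[R]φ → φ is the dual of axiom B, which corresponds to symmetry. Such an R need not be symmetric — not valid.
(D) φ → ⟨R⟩φ is the dual of axiom T; it is valid on a frame exactly when R is reflexive. Such an R need not be reflexive, so not valid.
(E) the dual of axiom 5: valid iff R is euclidean. Every such R is euclidean — valid.

A, E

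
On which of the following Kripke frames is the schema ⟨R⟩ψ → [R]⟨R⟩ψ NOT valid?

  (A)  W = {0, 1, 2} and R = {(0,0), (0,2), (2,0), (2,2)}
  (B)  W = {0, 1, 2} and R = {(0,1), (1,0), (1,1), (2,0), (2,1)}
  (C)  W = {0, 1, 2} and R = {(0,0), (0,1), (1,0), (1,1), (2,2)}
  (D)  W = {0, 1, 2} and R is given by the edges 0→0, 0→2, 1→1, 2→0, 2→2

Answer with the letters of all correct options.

B

The schema ⟨R⟩ψ → [R]⟨R⟩ψ is axiom 5; it is valid on a frame iff R is euclidean.
(A) R is euclidean (any two R-successors of the same world are R-related), so the schema is valid here.
(B) R is not euclidean (1 R 0 and 1 R 0 but not 0 R 0), so the schema fails here.
(C) R is euclidean (any two R-successors of the same world are R-related), so the schema is valid here.
(D) R is euclidean (any two R-successors of the same world are R-related), so the schema is valid here.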